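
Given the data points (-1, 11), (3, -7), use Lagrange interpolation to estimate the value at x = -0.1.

Lagrange interpolation formula:
P(x) = Σ yᵢ × Lᵢ(x)
where Lᵢ(x) = Π_{j≠i} (x - xⱼ)/(xᵢ - xⱼ)

L_0(-0.1) = (-0.1 - 3)/(-1 - 3) = 0.775000
L_1(-0.1) = (-0.1 - (-1))/(3 - (-1)) = 0.225000

P(-0.1) = 11×L_0(-0.1) + (-7)×L_1(-0.1)
P(-0.1) = 6.950000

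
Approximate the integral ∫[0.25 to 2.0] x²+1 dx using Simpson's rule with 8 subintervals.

f(x) = x²+1
a = 0.25, b = 2.0, n = 8
h = (b - a)/n = 0.218750

Simpson's rule: (h/3)[f(x₀) + 4f(x₁) + 2f(x₂) + ... + f(xₙ)]

x_0 = 0.2500, f(x_0) = 1.062500, coefficient = 1
x_1 = 0.4688, f(x_1) = 1.219727, coefficient = 4
x_2 = 0.6875, f(x_2) = 1.472656, coefficient = 2
x_3 = 0.9062, f(x_3) = 1.821289, coefficient = 4
x_4 = 1.1250, f(x_4) = 2.265625, coefficient = 2
x_5 = 1.3438, f(x_5) = 2.805664, coefficient = 4
x_6 = 1.5625, f(x_6) = 3.441406, coefficient = 2
x_7 = 1.7812, f(x_7) = 4.172852, coefficient = 4
x_8 = 2.0000, f(x_8) = 5.000000, coefficient = 1

I ≈ (0.218750/3) × 60.500000 = 4.411458
Exact value: 4.411458
Error: 0.000000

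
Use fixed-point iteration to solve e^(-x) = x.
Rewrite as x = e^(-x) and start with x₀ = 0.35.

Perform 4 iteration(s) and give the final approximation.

Equation: e^(-x) = x
Fixed-point form: x = e^(-x)
x₀ = 0.35

x_1 = g(0.350000) = 0.704688
x_2 = g(0.704688) = 0.494263
x_3 = g(0.494263) = 0.610020
x_4 = g(0.610020) = 0.543340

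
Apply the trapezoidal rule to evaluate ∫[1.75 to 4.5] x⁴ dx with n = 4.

f(x) = x⁴
a = 1.75, b = 4.5, n = 4
h = (b - a)/n = 0.687500

Trapezoidal rule: (h/2)[f(x₀) + 2f(x₁) + 2f(x₂) + ... + f(xₙ)]

x_0 = 1.7500, f(x_0) = 9.378906, coefficient = 1
x_1 = 2.4375, f(x_1) = 35.300308, coefficient = 2
x_2 = 3.1250, f(x_2) = 95.367432, coefficient = 2
x_3 = 3.8125, f(x_3) = 211.270767, coefficient = 2
x_4 = 4.5000, f(x_4) = 410.062500, coefficient = 1

I ≈ (0.687500/2) × 1103.318420 = 379.265707
Exact value: 365.773633
Error: 13.492074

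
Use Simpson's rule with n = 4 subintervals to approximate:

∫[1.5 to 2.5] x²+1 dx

f(x) = x²+1
a = 1.5, b = 2.5, n = 4
h = (b - a)/n = 0.250000

Simpson's rule: (h/3)[f(x₀) + 4f(x₁) + 2f(x₂) + ... + f(xₙ)]

x_0 = 1.5000, f(x_0) = 3.250000, coefficient = 1
x_1 = 1.7500, f(x_1) = 4.062500, coefficient = 4
x_2 = 2.0000, f(x_2) = 5.000000, coefficient = 2
x_3 = 2.2500, f(x_3) = 6.062500, coefficient = 4
x_4 = 2.5000, f(x_4) = 7.250000, coefficient = 1

I ≈ (0.250000/3) × 61.000000 = 5.083333
Exact value: 5.083333
Error: 0.000000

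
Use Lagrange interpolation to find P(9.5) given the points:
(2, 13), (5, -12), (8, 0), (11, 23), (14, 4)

Lagrange interpolation formula:
P(x) = Σ yᵢ × Lᵢ(x)
where Lᵢ(x) = Π_{j≠i} (x - xⱼ)/(xᵢ - xⱼ)

L_0(9.5) = (9.5 - 5)/(2 - 5) × (9.5 - 8)/(2 - 8) × (9.5 - 11)/(2 - 11) × (9.5 - 14)/(2 - 14) = 0.023438
L_1(9.5) = (9.5 - 2)/(5 - 2) × (9.5 - 8)/(5 - 8) × (9.5 - 11)/(5 - 11) × (9.5 - 14)/(5 - 14) = -0.156250
L_2(9.5) = (9.5 - 2)/(8 - 2) × (9.5 - 5)/(8 - 5) × (9.5 - 11)/(8 - 11) × (9.5 - 14)/(8 - 14) = 0.703125
L_3(9.5) = (9.5 - 2)/(11 - 2) × (9.5 - 5)/(11 - 5) × (9.5 - 8)/(11 - 8) × (9.5 - 14)/(11 - 14) = 0.468750
L_4(9.5) = (9.5 - 2)/(14 - 2) × (9.5 - 5)/(14 - 5) × (9.5 - 8)/(14 - 8) × (9.5 - 11)/(14 - 11) = -0.039062

P(9.5) = 13×L_0(9.5) + (-12)×L_1(9.5) + 0×L_2(9.5) + 23×L_3(9.5) + 4×L_4(9.5)
P(9.5) = 12.804688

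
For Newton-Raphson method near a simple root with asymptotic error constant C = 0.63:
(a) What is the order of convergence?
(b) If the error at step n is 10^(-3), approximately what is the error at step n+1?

(a) Newton-Raphson has quadratic (order 2) convergence near simple roots.
    This means |e_{n+1}| ≈ C|e_n|².

(b) With |e_n| = 10^(-3) and C = 0.63:
    |e_{n+1}| ≈ 0.63 × (10^(-3))² = 0.63 × 10^(-6)

(a) 2 (quadratic); (b) |e_{n+1}| ≈ 6.300e-07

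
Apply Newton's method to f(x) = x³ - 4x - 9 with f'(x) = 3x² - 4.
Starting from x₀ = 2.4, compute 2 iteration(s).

f(x) = x³ - 4x - 9
f'(x) = 3x² - 4
x₀ = 2.4

Newton-Raphson formula: x_{n+1} = x_n - f(x_n)/f'(x_n)

Iteration 1:
  f(2.400000) = -4.776000
  f'(2.400000) = 13.280000
  x_1 = 2.400000 - (-4.776000)/13.280000 = 2.759639
Iteration 2:
  f(2.759639) = 0.977763
  f'(2.759639) = 18.846815
  x_2 = 2.759639 - 0.977763/18.846815 = 2.707759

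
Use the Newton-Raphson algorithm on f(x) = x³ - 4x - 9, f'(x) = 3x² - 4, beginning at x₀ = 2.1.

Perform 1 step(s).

f(x) = x³ - 4x - 9
f'(x) = 3x² - 4
x₀ = 2.1

Newton-Raphson formula: x_{n+1} = x_n - f(x_n)/f'(x_n)

Iteration 1:
  f(2.100000) = -8.139000
  f'(2.100000) = 9.230000
  x_1 = 2.100000 - (-8.139000)/9.230000 = 2.981798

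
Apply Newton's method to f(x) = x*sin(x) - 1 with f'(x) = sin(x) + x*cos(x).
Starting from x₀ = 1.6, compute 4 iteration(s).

f(x) = x*sin(x) - 1
f'(x) = sin(x) + x*cos(x)
x₀ = 1.6

Newton-Raphson formula: x_{n+1} = x_n - f(x_n)/f'(x_n)

Iteration 1:
  f(1.600000) = 0.599318
  f'(1.600000) = 0.952854
  x_1 = 1.600000 - 0.599318/0.952854 = 0.971029
Iteration 2:
  f(0.971029) = -0.198448
  f'(0.971029) = 1.373565
  x_2 = 0.971029 - (-0.198448)/1.373565 = 1.115505
Iteration 3:
  f(1.115505) = 0.001872
  f'(1.115505) = 1.388647
  x_3 = 1.115505 - 0.001872/1.388647 = 1.114157
Iteration 4:
  f(1.114157) = 0.000000
  f'(1.114157) = 1.388809
  x_4 = 1.114157 - 0.000000/1.388809 = 1.114157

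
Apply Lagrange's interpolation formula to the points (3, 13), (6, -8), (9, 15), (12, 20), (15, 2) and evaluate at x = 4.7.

Lagrange interpolation formula:
P(x) = Σ yᵢ × Lᵢ(x)
where Lᵢ(x) = Π_{j≠i} (x - xⱼ)/(xᵢ - xⱼ)

L_0(4.7) = (4.7 - 6)/(3 - 6) × (4.7 - 9)/(3 - 9) × (4.7 - 12)/(3 - 12) × (4.7 - 15)/(3 - 15) = 0.216210
L_1(4.7) = (4.7 - 3)/(6 - 3) × (4.7 - 9)/(6 - 9) × (4.7 - 12)/(6 - 12) × (4.7 - 15)/(6 - 15) = 1.130944
L_2(4.7) = (4.7 - 3)/(9 - 3) × (4.7 - 6)/(9 - 6) × (4.7 - 12)/(9 - 12) × (4.7 - 15)/(9 - 15) = -0.512870
L_3(4.7) = (4.7 - 3)/(12 - 3) × (4.7 - 6)/(12 - 6) × (4.7 - 9)/(12 - 9) × (4.7 - 15)/(12 - 15) = 0.201401
L_4(4.7) = (4.7 - 3)/(15 - 3) × (4.7 - 6)/(15 - 6) × (4.7 - 9)/(15 - 9) × (4.7 - 12)/(15 - 12) = -0.035685

P(4.7) = 13×L_0(4.7) + (-8)×L_1(4.7) + 15×L_2(4.7) + 20×L_3(4.7) + 2×L_4(4.7)
P(4.7) = -9.973225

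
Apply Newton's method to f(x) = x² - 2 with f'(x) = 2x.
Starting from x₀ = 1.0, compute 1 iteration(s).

f(x) = x² - 2
f'(x) = 2x
x₀ = 1.0

Newton-Raphson formula: x_{n+1} = x_n - f(x_n)/f'(x_n)

Iteration 1:
  f(1.000000) = -1.000000
  f'(1.000000) = 2.000000
  x_1 = 1.000000 - (-1.000000)/2.000000 = 1.500000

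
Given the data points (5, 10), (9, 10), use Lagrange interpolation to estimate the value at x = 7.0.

Lagrange interpolation formula:
P(x) = Σ yᵢ × Lᵢ(x)
where Lᵢ(x) = Π_{j≠i} (x - xⱼ)/(xᵢ - xⱼ)

L_0(7.0) = (7.0 - 9)/(5 - 9) = 0.500000
L_1(7.0) = (7.0 - 5)/(9 - 5) = 0.500000

P(7.0) = 10×L_0(7.0) + 10×L_1(7.0)
P(7.0) = 10.000000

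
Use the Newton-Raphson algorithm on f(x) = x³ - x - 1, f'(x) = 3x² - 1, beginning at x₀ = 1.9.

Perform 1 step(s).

f(x) = x³ - x - 1
f'(x) = 3x² - 1
x₀ = 1.9

Newton-Raphson formula: x_{n+1} = x_n - f(x_n)/f'(x_n)

Iteration 1:
  f(1.900000) = 3.959000
  f'(1.900000) = 9.830000
  x_1 = 1.900000 - 3.959000/9.830000 = 1.497253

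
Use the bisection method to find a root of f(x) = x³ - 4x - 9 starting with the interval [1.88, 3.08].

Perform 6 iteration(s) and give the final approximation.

f(x) = x³ - 4x - 9
Initial interval: [1.88, 3.08]

Iteration 1:
  c_1 = (1.880000 + 3.080000)/2 = 2.480000
  f(c_1) = f(2.480000) = -3.667008
  f(a) × f(c) ≥ 0, new interval: [2.480000, 3.080000]
Iteration 2:
  c_2 = (2.480000 + 3.080000)/2 = 2.780000
  f(c_2) = f(2.780000) = 1.364952
  f(a) × f(c) < 0, new interval: [2.480000, 2.780000]
Iteration 3:
  c_3 = (2.480000 + 2.780000)/2 = 2.630000
  f(c_3) = f(2.630000) = -1.328553
  f(a) × f(c) ≥ 0, new interval: [2.630000, 2.780000]
Iteration 4:
  c_4 = (2.630000 + 2.780000)/2 = 2.705000
  f(c_4) = f(2.705000) = -0.027447
  f(a) × f(c) ≥ 0, new interval: [2.705000, 2.780000]
Iteration 5:
  c_5 = (2.705000 + 2.780000)/2 = 2.742500
  f(c_5) = f(2.742500) = 0.657182
  f(a) × f(c) < 0, new interval: [2.705000, 2.742500]
Iteration 6:
  c_6 = (2.705000 + 2.742500)/2 = 2.723750
  f(c_6) = f(2.723750) = 0.311995
  f(a) × f(c) < 0, new interval: [2.705000, 2.723750]

After 6 iteration(s), the approximation is c_6 = 2.723750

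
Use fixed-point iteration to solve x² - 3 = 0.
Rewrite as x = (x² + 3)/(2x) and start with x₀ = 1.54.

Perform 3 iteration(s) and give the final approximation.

Equation: x² - 3 = 0
Fixed-point form: x = (x² + 3)/(2x)
x₀ = 1.54

x_1 = g(1.540000) = 1.744026
x_2 = g(1.744026) = 1.732092
x_3 = g(1.732092) = 1.732051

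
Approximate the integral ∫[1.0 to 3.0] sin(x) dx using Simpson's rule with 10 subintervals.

f(x) = sin(x)
a = 1.0, b = 3.0, n = 10
h = (b - a)/n = 0.200000

Simpson's rule: (h/3)[f(x₀) + 4f(x₁) + 2f(x₂) + ... + f(xₙ)]

x_0 = 1.0000, f(x_0) = 0.841471, coefficient = 1
x_1 = 1.2000, f(x_1) = 0.932039, coefficient = 4
x_2 = 1.4000, f(x_2) = 0.985450, coefficient = 2
x_3 = 1.6000, f(x_3) = 0.999574, coefficient = 4
x_4 = 1.8000, f(x_4) = 0.973848, coefficient = 2
x_5 = 2.0000, f(x_5) = 0.909297, coefficient = 4
x_6 = 2.2000, f(x_6) = 0.808496, coefficient = 2
x_7 = 2.4000, f(x_7) = 0.675463, coefficient = 4
x_8 = 2.6000, f(x_8) = 0.515501, coefficient = 2
x_9 = 2.8000, f(x_9) = 0.334988, coefficient = 4
x_10 = 3.0000, f(x_10) = 0.141120, coefficient = 1

I ≈ (0.200000/3) × 22.954627 = 1.530308
Exact value: 1.530295
Error: 0.000014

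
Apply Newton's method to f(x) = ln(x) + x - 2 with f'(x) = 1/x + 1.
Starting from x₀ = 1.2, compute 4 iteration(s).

f(x) = ln(x) + x - 2
f'(x) = 1/x + 1
x₀ = 1.2

Newton-Raphson formula: x_{n+1} = x_n - f(x_n)/f'(x_n)

Iteration 1:
  f(1.200000) = -0.617678
  f'(1.200000) = 1.833333
  x_1 = 1.200000 - (-0.617678)/1.833333 = 1.536916
Iteration 2:
  f(1.536916) = -0.033307
  f'(1.536916) = 1.650654
  x_2 = 1.536916 - (-0.033307)/1.650654 = 1.557094
Iteration 3:
  f(1.557094) = -0.000085
  f'(1.557094) = 1.642222
  x_3 = 1.557094 - (-0.000085)/1.642222 = 1.557146
Iteration 4:
  f(1.557146) = 0.000000
  f'(1.557146) = 1.642201
  x_4 = 1.557146 - 0.000000/1.642201 = 1.557146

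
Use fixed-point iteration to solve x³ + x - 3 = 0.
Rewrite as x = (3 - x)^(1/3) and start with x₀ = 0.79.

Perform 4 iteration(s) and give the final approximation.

Equation: x³ + x - 3 = 0
Fixed-point form: x = (3 - x)^(1/3)
x₀ = 0.79

x_1 = g(0.790000) = 1.302559
x_2 = g(1.302559) = 1.192884
x_3 = g(1.192884) = 1.218041
x_4 = g(1.218041) = 1.212363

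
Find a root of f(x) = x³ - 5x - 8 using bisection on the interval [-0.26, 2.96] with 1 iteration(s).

f(x) = x³ - 5x - 8
Initial interval: [-0.26, 2.96]

Iteration 1:
  c_1 = (-0.260000 + 2.960000)/2 = 1.350000
  f(c_1) = f(1.350000) = -12.289625
  f(a) × f(c) ≥ 0, new interval: [1.350000, 2.960000]

After 1 iteration(s), the approximation is c_1 = 1.350000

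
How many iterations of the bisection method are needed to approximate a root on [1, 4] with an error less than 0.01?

We need (b-a)/2^n ≤ 0.01
(4 - 1)/2^n ≤ 0.01
3/2^n ≤ 0.01
2^n ≥ 300
n ≥ log₂(300) = 8.23
n ≥ 9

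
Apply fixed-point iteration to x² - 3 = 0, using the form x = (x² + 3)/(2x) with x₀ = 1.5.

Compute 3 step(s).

Equation: x² - 3 = 0
Fixed-point form: x = (x² + 3)/(2x)
x₀ = 1.5

x_1 = g(1.500000) = 1.750000
x_2 = g(1.750000) = 1.732143
x_3 = g(1.732143) = 1.732051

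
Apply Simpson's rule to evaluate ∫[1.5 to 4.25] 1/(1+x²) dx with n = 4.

f(x) = 1/(1+x²)
a = 1.5, b = 4.25, n = 4
h = (b - a)/n = 0.687500

Simpson's rule: (h/3)[f(x₀) + 4f(x₁) + 2f(x₂) + ... + f(xₙ)]

x_0 = 1.5000, f(x_0) = 0.307692, coefficient = 1
x_1 = 2.1875, f(x_1) = 0.172856, coefficient = 4
x_2 = 2.8750, f(x_2) = 0.107926, coefficient = 2
x_3 = 3.5625, f(x_3) = 0.073039, coefficient = 4
x_4 = 4.2500, f(x_4) = 0.052459, coefficient = 1

I ≈ (0.687500/3) × 1.559582 = 0.357404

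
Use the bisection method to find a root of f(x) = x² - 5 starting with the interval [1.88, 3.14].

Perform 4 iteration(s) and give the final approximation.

f(x) = x² - 5
Initial interval: [1.88, 3.14]

Iteration 1:
  c_1 = (1.880000 + 3.140000)/2 = 2.510000
  f(c_1) = f(2.510000) = 1.300100
  f(a) × f(c) < 0, new interval: [1.880000, 2.510000]
Iteration 2:
  c_2 = (1.880000 + 2.510000)/2 = 2.195000
  f(c_2) = f(2.195000) = -0.181975
  f(a) × f(c) ≥ 0, new interval: [2.195000, 2.510000]
Iteration 3:
  c_3 = (2.195000 + 2.510000)/2 = 2.352500
  f(c_3) = f(2.352500) = 0.534256
  f(a) × f(c) < 0, new interval: [2.195000, 2.352500]
Iteration 4:
  c_4 = (2.195000 + 2.352500)/2 = 2.273750
  f(c_4) = f(2.273750) = 0.169939
  f(a) × f(c) < 0, new interval: [2.195000, 2.273750]

After 4 iteration(s), the approximation is c_4 = 2.273750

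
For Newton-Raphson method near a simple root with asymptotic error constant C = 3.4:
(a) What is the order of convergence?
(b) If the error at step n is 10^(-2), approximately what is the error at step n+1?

(a) Newton-Raphson has quadratic (order 2) convergence near simple roots.
    This means |e_{n+1}| ≈ C|e_n|².

(b) With |e_n| = 10^(-2) and C = 3.4:
    |e_{n+1}| ≈ 3.4 × (10^(-2))² = 3.4 × 10^(-4)

(a) 2 (quadratic); (b) |e_{n+1}| ≈ 3.400e-04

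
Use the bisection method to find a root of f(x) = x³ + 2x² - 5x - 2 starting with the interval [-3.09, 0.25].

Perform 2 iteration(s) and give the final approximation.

f(x) = x³ + 2x² - 5x - 2
Initial interval: [-3.09, 0.25]

Iteration 1:
  c_1 = (-3.090000 + 0.250000)/2 = -1.420000
  f(c_1) = f(-1.420000) = 6.269512
  f(a) × f(c) ≥ 0, new interval: [-1.420000, 0.250000]
Iteration 2:
  c_2 = (-1.420000 + 0.250000)/2 = -0.585000
  f(c_2) = f(-0.585000) = 1.409248
  f(a) × f(c) ≥ 0, new interval: [-0.585000, 0.250000]

After 2 iteration(s), the approximation is c_2 = -0.585000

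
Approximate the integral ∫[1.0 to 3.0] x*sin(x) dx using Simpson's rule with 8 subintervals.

f(x) = x*sin(x)
a = 1.0, b = 3.0, n = 8
h = (b - a)/n = 0.250000

Simpson's rule: (h/3)[f(x₀) + 4f(x₁) + 2f(x₂) + ... + f(xₙ)]

x_0 = 1.0000, f(x_0) = 0.841471, coefficient = 1
x_1 = 1.2500, f(x_1) = 1.186231, coefficient = 4
x_2 = 1.5000, f(x_2) = 1.496242, coefficient = 2
x_3 = 1.7500, f(x_3) = 1.721975, coefficient = 4
x_4 = 2.0000, f(x_4) = 1.818595, coefficient = 2
x_5 = 2.2500, f(x_5) = 1.750665, coefficient = 4
x_6 = 2.5000, f(x_6) = 1.496180, coefficient = 2
x_7 = 2.7500, f(x_7) = 1.049568, coefficient = 4
x_8 = 3.0000, f(x_8) = 0.423360, coefficient = 1

I ≈ (0.250000/3) × 33.720621 = 2.810052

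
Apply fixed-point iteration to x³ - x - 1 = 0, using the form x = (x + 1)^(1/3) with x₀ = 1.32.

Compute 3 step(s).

Equation: x³ - x - 1 = 0
Fixed-point form: x = (x + 1)^(1/3)
x₀ = 1.32

x_1 = g(1.320000) = 1.323821
x_2 = g(1.323821) = 1.324548
x_3 = g(1.324548) = 1.324686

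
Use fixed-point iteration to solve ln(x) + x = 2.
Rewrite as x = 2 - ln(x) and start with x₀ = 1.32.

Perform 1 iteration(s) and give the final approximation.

Equation: ln(x) + x = 2
Fixed-point form: x = 2 - ln(x)
x₀ = 1.32

x_1 = g(1.320000) = 1.722368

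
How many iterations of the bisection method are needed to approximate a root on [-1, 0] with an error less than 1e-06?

We need (b-a)/2^n ≤ 1e-06
(0 - (-1))/2^n ≤ 1e-06
1/2^n ≤ 1e-06
2^n ≥ 1000000
n ≥ log₂(1000000) = 19.93
n ≥ 20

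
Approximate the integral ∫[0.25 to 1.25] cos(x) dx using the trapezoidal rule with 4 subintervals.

f(x) = cos(x)
a = 0.25, b = 1.25, n = 4
h = (b - a)/n = 0.250000

Trapezoidal rule: (h/2)[f(x₀) + 2f(x₁) + 2f(x₂) + ... + f(xₙ)]

x_0 = 0.2500, f(x_0) = 0.968912, coefficient = 1
x_1 = 0.5000, f(x_1) = 0.877583, coefficient = 2
x_2 = 0.7500, f(x_2) = 0.731689, coefficient = 2
x_3 = 1.0000, f(x_3) = 0.540302, coefficient = 2
x_4 = 1.2500, f(x_4) = 0.315322, coefficient = 1

I ≈ (0.250000/2) × 5.583382 = 0.697923
Exact value: 0.701581
Error: 0.003658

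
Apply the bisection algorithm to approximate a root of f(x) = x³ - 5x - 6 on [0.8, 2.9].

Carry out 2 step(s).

f(x) = x³ - 5x - 6
Initial interval: [0.8, 2.9]

Iteration 1:
  c_1 = (0.800000 + 2.900000)/2 = 1.850000
  f(c_1) = f(1.850000) = -8.918375
  f(a) × f(c) ≥ 0, new interval: [1.850000, 2.900000]
Iteration 2:
  c_2 = (1.850000 + 2.900000)/2 = 2.375000
  f(c_2) = f(2.375000) = -4.478516
  f(a) × f(c) ≥ 0, new interval: [2.375000, 2.900000]

After 2 iteration(s), the approximation is c_2 = 2.375000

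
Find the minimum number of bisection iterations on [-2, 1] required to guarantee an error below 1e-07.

We need (b-a)/2^n ≤ 1e-07
(1 - (-2))/2^n ≤ 1e-07
3/2^n ≤ 1e-07
2^n ≥ 30000000
n ≥ log₂(30000000) = 24.84
n ≥ 25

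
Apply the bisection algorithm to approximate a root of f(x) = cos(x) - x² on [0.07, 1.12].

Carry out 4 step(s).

f(x) = cos(x) - x²
Initial interval: [0.07, 1.12]

Iteration 1:
  c_1 = (0.070000 + 1.120000)/2 = 0.595000
  f(c_1) = f(0.595000) = 0.474123
  f(a) × f(c) ≥ 0, new interval: [0.595000, 1.120000]
Iteration 2:
  c_2 = (0.595000 + 1.120000)/2 = 0.857500
  f(c_2) = f(0.857500) = -0.080976
  f(a) × f(c) < 0, new interval: [0.595000, 0.857500]
Iteration 3:
  c_3 = (0.595000 + 0.857500)/2 = 0.726250
  f(c_3) = f(0.726250) = 0.220231
  f(a) × f(c) ≥ 0, new interval: [0.726250, 0.857500]
Iteration 4:
  c_4 = (0.726250 + 0.857500)/2 = 0.791875
  f(c_4) = f(0.791875) = 0.075446
  f(a) × f(c) ≥ 0, new interval: [0.791875, 0.857500]

After 4 iteration(s), the approximation is c_4 = 0.791875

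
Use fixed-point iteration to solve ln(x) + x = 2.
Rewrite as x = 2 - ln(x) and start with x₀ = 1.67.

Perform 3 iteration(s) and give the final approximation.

Equation: ln(x) + x = 2
Fixed-point form: x = 2 - ln(x)
x₀ = 1.67

x_1 = g(1.670000) = 1.487176
x_2 = g(1.487176) = 1.603121
x_3 = g(1.603121) = 1.528048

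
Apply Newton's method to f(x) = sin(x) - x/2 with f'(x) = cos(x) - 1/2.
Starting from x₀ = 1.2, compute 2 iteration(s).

f(x) = sin(x) - x/2
f'(x) = cos(x) - 1/2
x₀ = 1.2

Newton-Raphson formula: x_{n+1} = x_n - f(x_n)/f'(x_n)

Iteration 1:
  f(1.200000) = 0.332039
  f'(1.200000) = -0.137642
  x_1 = 1.200000 - 0.332039/(-0.137642) = 3.612334
Iteration 2:
  f(3.612334) = -2.259714
  f'(3.612334) = -1.391232
  x_2 = 3.612334 - (-2.259714)/(-1.391232) = 1.988080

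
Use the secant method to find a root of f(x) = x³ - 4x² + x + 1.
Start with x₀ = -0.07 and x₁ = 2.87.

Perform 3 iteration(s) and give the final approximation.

f(x) = x³ - 4x² + x + 1
x₀ = -0.07, x₁ = 2.87

Secant formula: x_{n+1} = x_n - f(x_n)(x_n - x_{n-1})/(f(x_n) - f(x_{n-1}))

Iteration 1:
  f(-0.070000) = 0.910057
  f(2.870000) = -5.437697
  x_2 = 2.870000 - (-5.437697)×(2.870000 - (-0.070000))/(-5.437697 - 0.910057)
       = 0.351498
Iteration 2:
  f(2.870000) = -5.437697
  f(0.351498) = 0.900722
  x_3 = 0.351498 - 0.900722×(0.351498 - 2.870000)/(0.900722 - (-5.437697))
       = 0.709390
Iteration 3:
  f(0.351498) = 0.900722
  f(0.709390) = 0.053441
  x_4 = 0.709390 - 0.053441×(0.709390 - 0.351498)/(0.053441 - 0.900722)
       = 0.731964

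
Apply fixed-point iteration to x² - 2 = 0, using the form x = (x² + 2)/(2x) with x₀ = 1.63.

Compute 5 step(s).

Equation: x² - 2 = 0
Fixed-point form: x = (x² + 2)/(2x)
x₀ = 1.63

x_1 = g(1.630000) = 1.428497
x_2 = g(1.428497) = 1.414285
x_3 = g(1.414285) = 1.414214
x_4 = g(1.414214) = 1.414214
x_5 = g(1.414214) = 1.414214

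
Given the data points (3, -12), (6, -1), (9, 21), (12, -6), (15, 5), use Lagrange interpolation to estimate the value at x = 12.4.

Lagrange interpolation formula:
P(x) = Σ yᵢ × Lᵢ(x)
where Lᵢ(x) = Π_{j≠i} (x - xⱼ)/(xᵢ - xⱼ)

L_0(12.4) = (12.4 - 6)/(3 - 6) × (12.4 - 9)/(3 - 9) × (12.4 - 12)/(3 - 12) × (12.4 - 15)/(3 - 15) = -0.011641
L_1(12.4) = (12.4 - 3)/(6 - 3) × (12.4 - 9)/(6 - 9) × (12.4 - 12)/(6 - 12) × (12.4 - 15)/(6 - 15) = 0.068392
L_2(12.4) = (12.4 - 3)/(9 - 3) × (12.4 - 6)/(9 - 6) × (12.4 - 12)/(9 - 12) × (12.4 - 15)/(9 - 15) = -0.193106
L_3(12.4) = (12.4 - 3)/(12 - 3) × (12.4 - 6)/(12 - 6) × (12.4 - 9)/(12 - 9) × (12.4 - 15)/(12 - 15) = 1.094268
L_4(12.4) = (12.4 - 3)/(15 - 3) × (12.4 - 6)/(15 - 6) × (12.4 - 9)/(15 - 9) × (12.4 - 12)/(15 - 12) = 0.042087

P(12.4) = (-12)×L_0(12.4) + (-1)×L_1(12.4) + 21×L_2(12.4) + (-6)×L_3(12.4) + 5×L_4(12.4)
P(12.4) = -10.339101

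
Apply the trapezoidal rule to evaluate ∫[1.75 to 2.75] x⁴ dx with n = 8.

f(x) = x⁴
a = 1.75, b = 2.75, n = 8
h = (b - a)/n = 0.125000

Trapezoidal rule: (h/2)[f(x₀) + 2f(x₁) + 2f(x₂) + ... + f(xₙ)]

x_0 = 1.7500, f(x_0) = 9.378906, coefficient = 1
x_1 = 1.8750, f(x_1) = 12.359619, coefficient = 2
x_2 = 2.0000, f(x_2) = 16.000000, coefficient = 2
x_3 = 2.1250, f(x_3) = 20.390869, coefficient = 2
x_4 = 2.2500, f(x_4) = 25.628906, coefficient = 2
x_5 = 2.3750, f(x_5) = 31.816650, coefficient = 2
x_6 = 2.5000, f(x_6) = 39.062500, coefficient = 2
x_7 = 2.6250, f(x_7) = 47.480713, coefficient = 2
x_8 = 2.7500, f(x_8) = 57.191406, coefficient = 1

I ≈ (0.125000/2) × 452.048828 = 28.253052
Exact value: 28.172656
Error: 0.080396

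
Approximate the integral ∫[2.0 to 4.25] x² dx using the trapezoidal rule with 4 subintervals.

f(x) = x²
a = 2.0, b = 4.25, n = 4
h = (b - a)/n = 0.562500

Trapezoidal rule: (h/2)[f(x₀) + 2f(x₁) + 2f(x₂) + ... + f(xₙ)]

x_0 = 2.0000, f(x_0) = 4.000000, coefficient = 1
x_1 = 2.5625, f(x_1) = 6.566406, coefficient = 2
x_2 = 3.1250, f(x_2) = 9.765625, coefficient = 2
x_3 = 3.6875, f(x_3) = 13.597656, coefficient = 2
x_4 = 4.2500, f(x_4) = 18.062500, coefficient = 1

I ≈ (0.562500/2) × 81.921875 = 23.040527
Exact value: 22.921875
Error: 0.118652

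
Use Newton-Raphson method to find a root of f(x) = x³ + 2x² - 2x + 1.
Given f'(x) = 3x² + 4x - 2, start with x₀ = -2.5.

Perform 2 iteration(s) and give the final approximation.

f(x) = x³ + 2x² - 2x + 1
f'(x) = 3x² + 4x - 2
x₀ = -2.5

Newton-Raphson formula: x_{n+1} = x_n - f(x_n)/f'(x_n)

Iteration 1:
  f(-2.500000) = 2.875000
  f'(-2.500000) = 6.750000
  x_1 = -2.500000 - 2.875000/6.750000 = -2.925926
Iteration 2:
  f(-2.925926) = -1.075039
  f'(-2.925926) = 11.979424
  x_2 = -2.925926 - (-1.075039)/11.979424 = -2.836185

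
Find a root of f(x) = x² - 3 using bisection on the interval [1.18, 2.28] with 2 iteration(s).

f(x) = x² - 3
Initial interval: [1.18, 2.28]

Iteration 1:
  c_1 = (1.180000 + 2.280000)/2 = 1.730000
  f(c_1) = f(1.730000) = -0.007100
  f(a) × f(c) ≥ 0, new interval: [1.730000, 2.280000]
Iteration 2:
  c_2 = (1.730000 + 2.280000)/2 = 2.005000
  f(c_2) = f(2.005000) = 1.020025
  f(a) × f(c) < 0, new interval: [1.730000, 2.005000]

After 2 iteration(s), the approximation is c_2 = 2.005000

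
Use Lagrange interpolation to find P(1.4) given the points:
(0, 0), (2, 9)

Lagrange interpolation formula:
P(x) = Σ yᵢ × Lᵢ(x)
where Lᵢ(x) = Π_{j≠i} (x - xⱼ)/(xᵢ - xⱼ)

L_0(1.4) = (1.4 - 2)/(0 - 2) = 0.300000
L_1(1.4) = (1.4 - 0)/(2 - 0) = 0.700000

P(1.4) = 0×L_0(1.4) + 9×L_1(1.4)
P(1.4) = 6.300000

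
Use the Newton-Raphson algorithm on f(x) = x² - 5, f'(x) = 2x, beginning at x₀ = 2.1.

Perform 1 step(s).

f(x) = x² - 5
f'(x) = 2x
x₀ = 2.1

Newton-Raphson formula: x_{n+1} = x_n - f(x_n)/f'(x_n)

Iteration 1:
  f(2.100000) = -0.590000
  f'(2.100000) = 4.200000
  x_1 = 2.100000 - (-0.590000)/4.200000 = 2.240476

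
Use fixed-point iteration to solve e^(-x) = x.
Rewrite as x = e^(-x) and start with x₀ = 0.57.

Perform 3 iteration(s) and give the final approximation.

Equation: e^(-x) = x
Fixed-point form: x = e^(-x)
x₀ = 0.57

x_1 = g(0.570000) = 0.565525
x_2 = g(0.565525) = 0.568062
x_3 = g(0.568062) = 0.566623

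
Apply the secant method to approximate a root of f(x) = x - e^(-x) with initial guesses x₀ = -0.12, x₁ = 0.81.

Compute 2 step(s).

f(x) = x - e^(-x)
x₀ = -0.12, x₁ = 0.81

Secant formula: x_{n+1} = x_n - f(x_n)(x_n - x_{n-1})/(f(x_n) - f(x_{n-1}))

Iteration 1:
  f(-0.120000) = -1.247497
  f(0.810000) = 0.365142
  x_2 = 0.810000 - 0.365142×(0.810000 - (-0.120000))/(0.365142 - (-1.247497))
       = 0.599425
Iteration 2:
  f(0.810000) = 0.365142
  f(0.599425) = 0.050297
  x_3 = 0.599425 - 0.050297×(0.599425 - 0.810000)/(0.050297 - 0.365142)
       = 0.565785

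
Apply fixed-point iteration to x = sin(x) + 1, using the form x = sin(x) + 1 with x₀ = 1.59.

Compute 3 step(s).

Equation: x = sin(x) + 1
Fixed-point form: x = sin(x) + 1
x₀ = 1.59

x_1 = g(1.590000) = 1.999816
x_2 = g(1.999816) = 1.909374
x_3 = g(1.909374) = 1.943228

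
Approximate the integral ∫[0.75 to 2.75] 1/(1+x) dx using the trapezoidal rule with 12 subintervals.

f(x) = 1/(1+x)
a = 0.75, b = 2.75, n = 12
h = (b - a)/n = 0.166667

Trapezoidal rule: (h/2)[f(x₀) + 2f(x₁) + 2f(x₂) + ... + f(xₙ)]

x_0 = 0.7500, f(x_0) = 0.571429, coefficient = 1
x_1 = 0.9167, f(x_1) = 0.521739, coefficient = 2
x_2 = 1.0833, f(x_2) = 0.480000, coefficient = 2
x_3 = 1.2500, f(x_3) = 0.444444, coefficient = 2
x_4 = 1.4167, f(x_4) = 0.413793, coefficient = 2
x_5 = 1.5833, f(x_5) = 0.387097, coefficient = 2
x_6 = 1.7500, f(x_6) = 0.363636, coefficient = 2
x_7 = 1.9167, f(x_7) = 0.342857, coefficient = 2
x_8 = 2.0833, f(x_8) = 0.324324, coefficient = 2
x_9 = 2.2500, f(x_9) = 0.307692, coefficient = 2
x_10 = 2.4167, f(x_10) = 0.292683, coefficient = 2
x_11 = 2.5833, f(x_11) = 0.279070, coefficient = 2
x_12 = 2.7500, f(x_12) = 0.266667, coefficient = 1

I ≈ (0.166667/2) × 9.152768 = 0.762731
Exact value: 0.762140
Error: 0.000591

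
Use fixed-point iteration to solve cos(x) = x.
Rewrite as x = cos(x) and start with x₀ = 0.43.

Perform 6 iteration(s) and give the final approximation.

Equation: cos(x) = x
Fixed-point form: x = cos(x)
x₀ = 0.43

x_1 = g(0.430000) = 0.908966
x_2 = g(0.908966) = 0.614562
x_3 = g(0.614562) = 0.817026
x_4 = g(0.817026) = 0.684393
x_5 = g(0.684393) = 0.774803
x_6 = g(0.774803) = 0.714559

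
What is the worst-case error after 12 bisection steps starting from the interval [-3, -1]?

Bisection error bound: |error| ≤ (b-a)/2^n
|error| ≤ (-1 - (-3))/2^12 = 2/2^12
|error| ≤ 0.0004882812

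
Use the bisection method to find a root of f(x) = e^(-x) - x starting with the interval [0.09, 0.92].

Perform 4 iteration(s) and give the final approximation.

f(x) = e^(-x) - x
Initial interval: [0.09, 0.92]

Iteration 1:
  c_1 = (0.090000 + 0.920000)/2 = 0.505000
  f(c_1) = f(0.505000) = 0.098506
  f(a) × f(c) ≥ 0, new interval: [0.505000, 0.920000]
Iteration 2:
  c_2 = (0.505000 + 0.920000)/2 = 0.712500
  f(c_2) = f(0.712500) = -0.222083
  f(a) × f(c) < 0, new interval: [0.505000, 0.712500]
Iteration 3:
  c_3 = (0.505000 + 0.712500)/2 = 0.608750
  f(c_3) = f(0.608750) = -0.064720
  f(a) × f(c) < 0, new interval: [0.505000, 0.608750]
Iteration 4:
  c_4 = (0.505000 + 0.608750)/2 = 0.556875
  f(c_4) = f(0.556875) = 0.016122
  f(a) × f(c) ≥ 0, new interval: [0.556875, 0.608750]

After 4 iteration(s), the approximation is c_4 = 0.556875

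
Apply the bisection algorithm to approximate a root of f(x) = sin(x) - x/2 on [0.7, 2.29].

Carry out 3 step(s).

f(x) = sin(x) - x/2
Initial interval: [0.7, 2.29]

Iteration 1:
  c_1 = (0.700000 + 2.290000)/2 = 1.495000
  f(c_1) = f(1.495000) = 0.249629
  f(a) × f(c) ≥ 0, new interval: [1.495000, 2.290000]
Iteration 2:
  c_2 = (1.495000 + 2.290000)/2 = 1.892500
  f(c_2) = f(1.892500) = 0.002448
  f(a) × f(c) ≥ 0, new interval: [1.892500, 2.290000]
Iteration 3:
  c_3 = (1.892500 + 2.290000)/2 = 2.091250
  f(c_3) = f(2.091250) = -0.178031
  f(a) × f(c) < 0, new interval: [1.892500, 2.091250]

After 3 iteration(s), the approximation is c_3 = 2.091250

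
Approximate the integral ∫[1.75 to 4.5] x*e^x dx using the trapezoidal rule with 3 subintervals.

f(x) = x*e^x
a = 1.75, b = 4.5, n = 3
h = (b - a)/n = 0.916667

Trapezoidal rule: (h/2)[f(x₀) + 2f(x₁) + 2f(x₂) + ... + f(xₙ)]

x_0 = 1.7500, f(x_0) = 10.070555, coefficient = 1
x_1 = 2.6667, f(x_1) = 38.378443, coefficient = 2
x_2 = 3.5833, f(x_2) = 128.976059, coefficient = 2
x_3 = 4.5000, f(x_3) = 405.077091, coefficient = 1

I ≈ (0.916667/2) × 749.856650 = 343.684298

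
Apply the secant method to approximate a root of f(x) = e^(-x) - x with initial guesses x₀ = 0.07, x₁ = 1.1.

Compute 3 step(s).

f(x) = e^(-x) - x
x₀ = 0.07, x₁ = 1.1

Secant formula: x_{n+1} = x_n - f(x_n)(x_n - x_{n-1})/(f(x_n) - f(x_{n-1}))

Iteration 1:
  f(0.070000) = 0.862394
  f(1.100000) = -0.767129
  x_2 = 1.100000 - (-0.767129)×(1.100000 - 0.070000)/(-0.767129 - 0.862394)
       = 0.615108
Iteration 2:
  f(1.100000) = -0.767129
  f(0.615108) = -0.074525
  x_3 = 0.615108 - (-0.074525)×(0.615108 - 1.100000)/(-0.074525 - (-0.767129))
       = 0.562933
Iteration 3:
  f(0.615108) = -0.074525
  f(0.562933) = 0.006604
  x_4 = 0.562933 - 0.006604×(0.562933 - 0.615108)/(0.006604 - (-0.074525))
       = 0.567180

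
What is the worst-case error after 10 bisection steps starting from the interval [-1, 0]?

Bisection error bound: |error| ≤ (b-a)/2^n
|error| ≤ (0 - (-1))/2^10 = 1/2^10
|error| ≤ 0.0009765625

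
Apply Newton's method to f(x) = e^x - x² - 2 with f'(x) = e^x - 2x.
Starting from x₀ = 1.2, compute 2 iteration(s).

f(x) = e^x - x² - 2
f'(x) = e^x - 2x
x₀ = 1.2

Newton-Raphson formula: x_{n+1} = x_n - f(x_n)/f'(x_n)

Iteration 1:
  f(1.200000) = -0.119883
  f'(1.200000) = 0.920117
  x_1 = 1.200000 - (-0.119883)/0.920117 = 1.330291
Iteration 2:
  f(1.330291) = 0.012470
  f'(1.330291) = 1.121562
  x_2 = 1.330291 - 0.012470/1.121562 = 1.319173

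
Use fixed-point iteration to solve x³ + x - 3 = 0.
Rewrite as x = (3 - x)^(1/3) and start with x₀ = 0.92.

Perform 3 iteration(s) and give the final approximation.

Equation: x³ + x - 3 = 0
Fixed-point form: x = (3 - x)^(1/3)
x₀ = 0.92

x_1 = g(0.920000) = 1.276501
x_2 = g(1.276501) = 1.198957
x_3 = g(1.198957) = 1.216675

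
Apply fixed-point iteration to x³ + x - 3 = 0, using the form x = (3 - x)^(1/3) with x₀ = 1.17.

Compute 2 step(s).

Equation: x³ + x - 3 = 0
Fixed-point form: x = (3 - x)^(1/3)
x₀ = 1.17

x_1 = g(1.170000) = 1.223161
x_2 = g(1.223161) = 1.211200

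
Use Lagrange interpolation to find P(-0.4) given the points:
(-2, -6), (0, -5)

Lagrange interpolation formula:
P(x) = Σ yᵢ × Lᵢ(x)
where Lᵢ(x) = Π_{j≠i} (x - xⱼ)/(xᵢ - xⱼ)

L_0(-0.4) = (-0.4 - 0)/(-2 - 0) = 0.200000
L_1(-0.4) = (-0.4 - (-2))/(0 - (-2)) = 0.800000

P(-0.4) = (-6)×L_0(-0.4) + (-5)×L_1(-0.4)
P(-0.4) = -5.200000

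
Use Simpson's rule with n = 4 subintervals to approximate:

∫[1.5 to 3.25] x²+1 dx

f(x) = x²+1
a = 1.5, b = 3.25, n = 4
h = (b - a)/n = 0.437500

Simpson's rule: (h/3)[f(x₀) + 4f(x₁) + 2f(x₂) + ... + f(xₙ)]

x_0 = 1.5000, f(x_0) = 3.250000, coefficient = 1
x_1 = 1.9375, f(x_1) = 4.753906, coefficient = 4
x_2 = 2.3750, f(x_2) = 6.640625, coefficient = 2
x_3 = 2.8125, f(x_3) = 8.910156, coefficient = 4
x_4 = 3.2500, f(x_4) = 11.562500, coefficient = 1

I ≈ (0.437500/3) × 82.750000 = 12.067708
Exact value: 12.067708
Error: 0.000000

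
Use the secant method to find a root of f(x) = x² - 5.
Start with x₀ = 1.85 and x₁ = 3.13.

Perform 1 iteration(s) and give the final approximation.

f(x) = x² - 5
x₀ = 1.85, x₁ = 3.13

Secant formula: x_{n+1} = x_n - f(x_n)(x_n - x_{n-1})/(f(x_n) - f(x_{n-1}))

Iteration 1:
  f(1.850000) = -1.577500
  f(3.130000) = 4.796900
  x_2 = 3.130000 - 4.796900×(3.130000 - 1.850000)/(4.796900 - (-1.577500))
       = 2.166767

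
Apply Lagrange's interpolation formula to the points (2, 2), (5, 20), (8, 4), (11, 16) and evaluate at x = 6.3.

Lagrange interpolation formula:
P(x) = Σ yᵢ × Lᵢ(x)
where Lᵢ(x) = Π_{j≠i} (x - xⱼ)/(xᵢ - xⱼ)

L_0(6.3) = (6.3 - 5)/(2 - 5) × (6.3 - 8)/(2 - 8) × (6.3 - 11)/(2 - 11) = -0.064117
L_1(6.3) = (6.3 - 2)/(5 - 2) × (6.3 - 8)/(5 - 8) × (6.3 - 11)/(5 - 11) = 0.636241
L_2(6.3) = (6.3 - 2)/(8 - 2) × (6.3 - 5)/(8 - 5) × (6.3 - 11)/(8 - 11) = 0.486537
L_3(6.3) = (6.3 - 2)/(11 - 2) × (6.3 - 5)/(11 - 5) × (6.3 - 8)/(11 - 8) = -0.058660

P(6.3) = 2×L_0(6.3) + 20×L_1(6.3) + 4×L_2(6.3) + 16×L_3(6.3)
P(6.3) = 13.604160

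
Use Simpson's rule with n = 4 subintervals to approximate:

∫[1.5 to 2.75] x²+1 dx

f(x) = x²+1
a = 1.5, b = 2.75, n = 4
h = (b - a)/n = 0.312500

Simpson's rule: (h/3)[f(x₀) + 4f(x₁) + 2f(x₂) + ... + f(xₙ)]

x_0 = 1.5000, f(x_0) = 3.250000, coefficient = 1
x_1 = 1.8125, f(x_1) = 4.285156, coefficient = 4
x_2 = 2.1250, f(x_2) = 5.515625, coefficient = 2
x_3 = 2.4375, f(x_3) = 6.941406, coefficient = 4
x_4 = 2.7500, f(x_4) = 8.562500, coefficient = 1

I ≈ (0.312500/3) × 67.750000 = 7.057292
Exact value: 7.057292
Error: 0.000000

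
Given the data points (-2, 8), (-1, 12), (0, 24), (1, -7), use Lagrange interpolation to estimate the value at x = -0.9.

Lagrange interpolation formula:
P(x) = Σ yᵢ × Lᵢ(x)
where Lᵢ(x) = Π_{j≠i} (x - xⱼ)/(xᵢ - xⱼ)

L_0(-0.9) = (-0.9 - (-1))/(-2 - (-1)) × (-0.9 - 0)/(-2 - 0) × (-0.9 - 1)/(-2 - 1) = -0.028500
L_1(-0.9) = (-0.9 - (-2))/(-1 - (-2)) × (-0.9 - 0)/(-1 - 0) × (-0.9 - 1)/(-1 - 1) = 0.940500
L_2(-0.9) = (-0.9 - (-2))/(0 - (-2)) × (-0.9 - (-1))/(0 - (-1)) × (-0.9 - 1)/(0 - 1) = 0.104500
L_3(-0.9) = (-0.9 - (-2))/(1 - (-2)) × (-0.9 - (-1))/(1 - (-1)) × (-0.9 - 0)/(1 - 0) = -0.016500

P(-0.9) = 8×L_0(-0.9) + 12×L_1(-0.9) + 24×L_2(-0.9) + (-7)×L_3(-0.9)
P(-0.9) = 13.681500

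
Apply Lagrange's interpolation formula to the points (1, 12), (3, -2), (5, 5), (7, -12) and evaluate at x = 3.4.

Lagrange interpolation formula:
P(x) = Σ yᵢ × Lᵢ(x)
where Lᵢ(x) = Π_{j≠i} (x - xⱼ)/(xᵢ - xⱼ)

L_0(3.4) = (3.4 - 3)/(1 - 3) × (3.4 - 5)/(1 - 5) × (3.4 - 7)/(1 - 7) = -0.048000
L_1(3.4) = (3.4 - 1)/(3 - 1) × (3.4 - 5)/(3 - 5) × (3.4 - 7)/(3 - 7) = 0.864000
L_2(3.4) = (3.4 - 1)/(5 - 1) × (3.4 - 3)/(5 - 3) × (3.4 - 7)/(5 - 7) = 0.216000
L_3(3.4) = (3.4 - 1)/(7 - 1) × (3.4 - 3)/(7 - 3) × (3.4 - 5)/(7 - 5) = -0.032000

P(3.4) = 12×L_0(3.4) + (-2)×L_1(3.4) + 5×L_2(3.4) + (-12)×L_3(3.4)
P(3.4) = -0.840000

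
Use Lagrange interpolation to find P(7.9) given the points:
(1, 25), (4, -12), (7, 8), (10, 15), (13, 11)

Lagrange interpolation formula:
P(x) = Σ yᵢ × Lᵢ(x)
where Lᵢ(x) = Π_{j≠i} (x - xⱼ)/(xᵢ - xⱼ)

L_0(7.9) = (7.9 - 4)/(1 - 4) × (7.9 - 7)/(1 - 7) × (7.9 - 10)/(1 - 10) × (7.9 - 13)/(1 - 13) = 0.019338
L_1(7.9) = (7.9 - 1)/(4 - 1) × (7.9 - 7)/(4 - 7) × (7.9 - 10)/(4 - 10) × (7.9 - 13)/(4 - 13) = -0.136850
L_2(7.9) = (7.9 - 1)/(7 - 1) × (7.9 - 4)/(7 - 4) × (7.9 - 10)/(7 - 10) × (7.9 - 13)/(7 - 13) = 0.889525
L_3(7.9) = (7.9 - 1)/(10 - 1) × (7.9 - 4)/(10 - 4) × (7.9 - 7)/(10 - 7) × (7.9 - 13)/(10 - 13) = 0.254150
L_4(7.9) = (7.9 - 1)/(13 - 1) × (7.9 - 4)/(13 - 4) × (7.9 - 7)/(13 - 7) × (7.9 - 10)/(13 - 10) = -0.026163

P(7.9) = 25×L_0(7.9) + (-12)×L_1(7.9) + 8×L_2(7.9) + 15×L_3(7.9) + 11×L_4(7.9)
P(7.9) = 12.766300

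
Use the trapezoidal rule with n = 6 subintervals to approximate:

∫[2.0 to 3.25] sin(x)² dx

f(x) = sin(x)²
a = 2.0, b = 3.25, n = 6
h = (b - a)/n = 0.208333

Trapezoidal rule: (h/2)[f(x₀) + 2f(x₁) + 2f(x₂) + ... + f(xₙ)]

x_0 = 2.0000, f(x_0) = 0.826822, coefficient = 1
x_1 = 2.2083, f(x_1) = 0.645715, coefficient = 2
x_2 = 2.4167, f(x_2) = 0.439675, coefficient = 2
x_3 = 2.6250, f(x_3) = 0.243957, coefficient = 2
x_4 = 2.8333, f(x_4) = 0.092052, coefficient = 2
x_5 = 3.0417, f(x_5) = 0.009952, coefficient = 2
x_6 = 3.2500, f(x_6) = 0.011706, coefficient = 1

I ≈ (0.208333/2) × 3.701231 = 0.385545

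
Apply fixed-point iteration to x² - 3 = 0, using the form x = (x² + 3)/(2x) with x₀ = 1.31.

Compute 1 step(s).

Equation: x² - 3 = 0
Fixed-point form: x = (x² + 3)/(2x)
x₀ = 1.31

x_1 = g(1.310000) = 1.800038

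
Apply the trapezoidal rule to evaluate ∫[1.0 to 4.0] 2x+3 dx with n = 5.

f(x) = 2x+3
a = 1.0, b = 4.0, n = 5
h = (b - a)/n = 0.600000

Trapezoidal rule: (h/2)[f(x₀) + 2f(x₁) + 2f(x₂) + ... + f(xₙ)]

x_0 = 1.0000, f(x_0) = 5.000000, coefficient = 1
x_1 = 1.6000, f(x_1) = 6.200000, coefficient = 2
x_2 = 2.2000, f(x_2) = 7.400000, coefficient = 2
x_3 = 2.8000, f(x_3) = 8.600000, coefficient = 2
x_4 = 3.4000, f(x_4) = 9.800000, coefficient = 2
x_5 = 4.0000, f(x_5) = 11.000000, coefficient = 1

I ≈ (0.600000/2) × 80.000000 = 24.000000
Exact value: 24.000000
Error: 0.000000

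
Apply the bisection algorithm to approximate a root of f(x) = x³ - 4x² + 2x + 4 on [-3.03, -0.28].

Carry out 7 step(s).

f(x) = x³ - 4x² + 2x + 4
Initial interval: [-3.03, -0.28]

Iteration 1:
  c_1 = (-3.030000 + (-0.280000))/2 = -1.655000
  f(c_1) = f(-1.655000) = -14.799186
  f(a) × f(c) ≥ 0, new interval: [-1.655000, -0.280000]
Iteration 2:
  c_2 = (-1.655000 + (-0.280000))/2 = -0.967500
  f(c_2) = f(-0.967500) = -2.584859
  f(a) × f(c) ≥ 0, new interval: [-0.967500, -0.280000]
Iteration 3:
  c_3 = (-0.967500 + (-0.280000))/2 = -0.623750
  f(c_3) = f(-0.623750) = 0.953565
  f(a) × f(c) < 0, new interval: [-0.967500, -0.623750]
Iteration 4:
  c_4 = (-0.967500 + (-0.623750))/2 = -0.795625
  f(c_4) = f(-0.795625) = -0.626972
  f(a) × f(c) ≥ 0, new interval: [-0.795625, -0.623750]
Iteration 5:
  c_5 = (-0.795625 + (-0.623750))/2 = -0.709688
  f(c_5) = f(-0.709688) = 0.208561
  f(a) × f(c) < 0, new interval: [-0.795625, -0.709688]
Iteration 6:
  c_6 = (-0.795625 + (-0.709688))/2 = -0.752656
  f(c_6) = f(-0.752656) = -0.197652
  f(a) × f(c) ≥ 0, new interval: [-0.752656, -0.709688]
Iteration 7:
  c_7 = (-0.752656 + (-0.709688))/2 = -0.731172
  f(c_7) = f(-0.731172) = 0.008314
  f(a) × f(c) < 0, new interval: [-0.752656, -0.731172]

After 7 iteration(s), the approximation is c_7 = -0.731172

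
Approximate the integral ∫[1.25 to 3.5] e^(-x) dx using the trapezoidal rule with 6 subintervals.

f(x) = e^(-x)
a = 1.25, b = 3.5, n = 6
h = (b - a)/n = 0.375000

Trapezoidal rule: (h/2)[f(x₀) + 2f(x₁) + 2f(x₂) + ... + f(xₙ)]

x_0 = 1.2500, f(x_0) = 0.286505, coefficient = 1
x_1 = 1.6250, f(x_1) = 0.196912, coefficient = 2
x_2 = 2.0000, f(x_2) = 0.135335, coefficient = 2
x_3 = 2.3750, f(x_3) = 0.093014, coefficient = 2
x_4 = 2.7500, f(x_4) = 0.063928, coefficient = 2
x_5 = 3.1250, f(x_5) = 0.043937, coefficient = 2
x_6 = 3.5000, f(x_6) = 0.030197, coefficient = 1

I ≈ (0.375000/2) × 1.382955 = 0.259304
Exact value: 0.256307
Error: 0.002997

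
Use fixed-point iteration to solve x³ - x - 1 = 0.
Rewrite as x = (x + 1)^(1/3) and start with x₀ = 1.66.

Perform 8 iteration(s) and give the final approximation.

Equation: x³ - x - 1 = 0
Fixed-point form: x = (x + 1)^(1/3)
x₀ = 1.66

x_1 = g(1.660000) = 1.385566
x_2 = g(1.385566) = 1.336176
x_3 = g(1.336176) = 1.326891
x_4 = g(1.326891) = 1.325131
x_5 = g(1.325131) = 1.324796
x_6 = g(1.324796) = 1.324733
x_7 = g(1.324733) = 1.324721
x_8 = g(1.324721) = 1.324718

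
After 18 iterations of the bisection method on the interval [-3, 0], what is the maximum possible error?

Bisection error bound: |error| ≤ (b-a)/2^n
|error| ≤ (0 - (-3))/2^18 = 3/2^18
|error| ≤ 0.0000114441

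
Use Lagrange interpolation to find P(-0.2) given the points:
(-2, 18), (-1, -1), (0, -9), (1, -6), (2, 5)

Lagrange interpolation formula:
P(x) = Σ yᵢ × Lᵢ(x)
where Lᵢ(x) = Π_{j≠i} (x - xⱼ)/(xᵢ - xⱼ)

L_0(-0.2) = (-0.2 - (-1))/(-2 - (-1)) × (-0.2 - 0)/(-2 - 0) × (-0.2 - 1)/(-2 - 1) × (-0.2 - 2)/(-2 - 2) = -0.017600
L_1(-0.2) = (-0.2 - (-2))/(-1 - (-2)) × (-0.2 - 0)/(-1 - 0) × (-0.2 - 1)/(-1 - 1) × (-0.2 - 2)/(-1 - 2) = 0.158400
L_2(-0.2) = (-0.2 - (-2))/(0 - (-2)) × (-0.2 - (-1))/(0 - (-1)) × (-0.2 - 1)/(0 - 1) × (-0.2 - 2)/(0 - 2) = 0.950400
L_3(-0.2) = (-0.2 - (-2))/(1 - (-2)) × (-0.2 - (-1))/(1 - (-1)) × (-0.2 - 0)/(1 - 0) × (-0.2 - 2)/(1 - 2) = -0.105600
L_4(-0.2) = (-0.2 - (-2))/(2 - (-2)) × (-0.2 - (-1))/(2 - (-1)) × (-0.2 - 0)/(2 - 0) × (-0.2 - 1)/(2 - 1) = 0.014400

P(-0.2) = 18×L_0(-0.2) + (-1)×L_1(-0.2) + (-9)×L_2(-0.2) + (-6)×L_3(-0.2) + 5×L_4(-0.2)
P(-0.2) = -8.323200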